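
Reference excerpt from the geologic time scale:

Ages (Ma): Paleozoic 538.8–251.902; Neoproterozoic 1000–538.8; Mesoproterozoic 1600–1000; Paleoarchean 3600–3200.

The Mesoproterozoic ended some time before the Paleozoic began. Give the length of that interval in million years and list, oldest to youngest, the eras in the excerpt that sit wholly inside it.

461.2 million years; Neoproterozoic

The Mesoproterozoic closes at 1000 Ma and the Paleozoic opens at 538.8 Ma, so the interval is 1000 − 538.8 = 461.2 Myr.
An era fits inside if it starts at or after 1000 Ma and ends at or before 538.8 Ma; oldest first that gives Neoproterozoic.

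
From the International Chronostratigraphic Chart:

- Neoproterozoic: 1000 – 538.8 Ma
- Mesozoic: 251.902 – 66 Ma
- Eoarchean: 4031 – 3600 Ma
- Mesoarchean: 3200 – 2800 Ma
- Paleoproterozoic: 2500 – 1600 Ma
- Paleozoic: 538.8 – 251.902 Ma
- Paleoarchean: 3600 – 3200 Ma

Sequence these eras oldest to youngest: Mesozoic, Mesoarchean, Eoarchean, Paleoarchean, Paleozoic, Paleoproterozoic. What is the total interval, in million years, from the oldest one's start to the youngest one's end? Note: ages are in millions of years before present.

From the excerpt: Mesozoic 251.902–66; Mesoarchean 3200–2800; Eoarchean 4031–3600; Paleoarchean 3600–3200; Paleozoic 538.8–251.902; Paleoproterozoic 2500–1600 (Ma).
Larger Ma is earlier, so the oldest is Eoarchean and the youngest is Mesozoic; oldest to youngest: Eoarchean, Paleoarchean, Mesoarchean, Paleoproterozoic, Paleozoic, Mesozoic.
Oldest start 4031 minus youngest end 66 gives 3965 Myr overall.

Eoarchean, Paleoarchean, Mesoarchean, Paleoproterozoic, Paleozoic, Mesozoic; total span 3965 Myr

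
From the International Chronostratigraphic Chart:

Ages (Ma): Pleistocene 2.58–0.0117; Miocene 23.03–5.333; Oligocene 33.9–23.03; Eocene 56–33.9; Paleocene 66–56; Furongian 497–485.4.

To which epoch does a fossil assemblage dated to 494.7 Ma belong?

494.7 Ma lies between 497 and 485.4 Ma, so it falls in the Furongian.

Furongian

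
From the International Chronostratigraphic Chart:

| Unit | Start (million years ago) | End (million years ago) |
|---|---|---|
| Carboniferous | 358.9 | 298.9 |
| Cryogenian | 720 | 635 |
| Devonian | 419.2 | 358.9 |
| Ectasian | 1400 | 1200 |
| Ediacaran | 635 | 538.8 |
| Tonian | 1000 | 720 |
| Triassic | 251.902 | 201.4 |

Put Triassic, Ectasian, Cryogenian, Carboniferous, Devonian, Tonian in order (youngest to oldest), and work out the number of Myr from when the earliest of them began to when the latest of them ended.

From the excerpt: Triassic 251.902–201.4; Ectasian 1400–1200; Cryogenian 720–635; Carboniferous 358.9–298.9; Devonian 419.2–358.9; Tonian 1000–720 (Ma).
Larger Ma is earlier, so the oldest is Ectasian and the youngest is Triassic; youngest to oldest: Triassic, Carboniferous, Devonian, Cryogenian, Tonian, Ectasian.
Oldest start 1400 minus youngest end 201.4 gives 1198.6 Myr overall.

Triassic, Carboniferous, Devonian, Cryogenian, Tonian, Ectasian; total span 1198.6 Myr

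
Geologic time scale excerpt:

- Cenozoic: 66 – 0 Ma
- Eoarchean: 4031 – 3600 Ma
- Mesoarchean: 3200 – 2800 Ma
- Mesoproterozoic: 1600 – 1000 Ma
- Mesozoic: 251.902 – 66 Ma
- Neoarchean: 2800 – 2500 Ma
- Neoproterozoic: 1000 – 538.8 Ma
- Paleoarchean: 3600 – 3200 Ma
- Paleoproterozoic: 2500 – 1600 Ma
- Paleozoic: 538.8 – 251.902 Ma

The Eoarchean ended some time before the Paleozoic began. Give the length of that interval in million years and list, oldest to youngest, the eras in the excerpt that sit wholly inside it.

3061.2 million years; Paleoarchean, Mesoarchean, Neoarchean, Paleoproterozoic, Mesoproterozoic, Neoproterozoic

End of Eoarchean = 3600 Ma; start of Paleozoic = 538.8 Ma.
Gap = 3600 − 538.8 = 3061.2 Myr.
Eras wholly inside 3600–538.8 Ma: Paleoarchean (3600–3200), Mesoarchean (3200–2800), Neoarchean (2800–2500), Paleoproterozoic (2500–1600), Mesoproterozoic (1600–1000), Neoproterozoic (1000–538.8).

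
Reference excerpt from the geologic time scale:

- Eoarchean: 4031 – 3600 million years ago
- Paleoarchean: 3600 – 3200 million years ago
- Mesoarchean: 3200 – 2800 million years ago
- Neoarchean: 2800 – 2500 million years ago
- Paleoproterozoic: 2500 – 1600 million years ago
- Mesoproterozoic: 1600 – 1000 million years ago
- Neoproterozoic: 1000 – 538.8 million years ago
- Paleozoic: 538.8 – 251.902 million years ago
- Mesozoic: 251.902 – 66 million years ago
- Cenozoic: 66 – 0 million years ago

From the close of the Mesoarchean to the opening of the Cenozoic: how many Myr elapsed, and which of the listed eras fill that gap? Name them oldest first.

2734 million years; Neoarchean, Paleoproterozoic, Mesoproterozoic, Neoproterozoic, Paleozoic, Mesozoic

The Mesoarchean closes at 2800 Ma and the Cenozoic opens at 66 Ma, so the interval is 2800 − 66 = 2734 Myr.
An era fits inside if it starts at or after 2800 Ma and ends at or before 66 Ma; oldest first that gives Neoarchean, Paleoproterozoic, Mesoproterozoic, Neoproterozoic, Paleozoic, Mesozoic.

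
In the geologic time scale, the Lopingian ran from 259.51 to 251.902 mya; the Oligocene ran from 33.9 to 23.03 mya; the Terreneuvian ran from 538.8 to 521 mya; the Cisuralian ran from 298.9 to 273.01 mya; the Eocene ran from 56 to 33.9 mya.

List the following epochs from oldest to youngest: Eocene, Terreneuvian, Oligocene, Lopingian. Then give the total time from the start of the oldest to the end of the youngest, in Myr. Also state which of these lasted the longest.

Terreneuvian → Lopingian → Eocene → Oligocene; total span 515.77 Myr; longest is Eocene

Start ages (Ma): Terreneuvian 538.8, Lopingian 259.51, Eocene 56, Oligocene 33.9.
Ordered oldest to youngest: Terreneuvian, Lopingian, Eocene, Oligocene.
Span = 538.8 − 23.03 = 515.77 Myr.
Durations: Eocene 22.1, Terreneuvian 17.8, Oligocene 10.87, Lopingian 7.608 → longest is Eocene (22.1 Myr).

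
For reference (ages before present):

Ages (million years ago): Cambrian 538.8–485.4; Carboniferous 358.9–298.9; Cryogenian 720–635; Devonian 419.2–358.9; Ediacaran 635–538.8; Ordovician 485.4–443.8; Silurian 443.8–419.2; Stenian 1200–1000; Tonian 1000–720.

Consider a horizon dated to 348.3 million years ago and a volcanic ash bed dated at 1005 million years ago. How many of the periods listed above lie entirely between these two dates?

7

The older date is 1005 Ma and the younger is 348.3 Ma.
Periods with start < 1005 and end > 348.3 Ma: Tonian (1000–720), Cryogenian (720–635), Ediacaran (635–538.8), Cambrian (538.8–485.4), Ordovician (485.4–443.8), Silurian (443.8–419.2), Devonian (419.2–358.9).
That is 7 complete periods.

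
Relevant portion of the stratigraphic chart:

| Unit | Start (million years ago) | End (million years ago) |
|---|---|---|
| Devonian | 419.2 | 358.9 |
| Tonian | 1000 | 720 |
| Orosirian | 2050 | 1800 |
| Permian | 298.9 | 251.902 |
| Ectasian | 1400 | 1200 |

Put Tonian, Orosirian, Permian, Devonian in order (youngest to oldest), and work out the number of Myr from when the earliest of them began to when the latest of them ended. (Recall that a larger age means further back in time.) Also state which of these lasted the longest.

Permian → Devonian → Tonian → Orosirian; total span 1798.098 Myr; longest is Tonian

Start ages (Ma): Orosirian 2050, Tonian 1000, Devonian 419.2, Permian 298.9.
Ordered youngest to oldest: Permian, Devonian, Tonian, Orosirian.
Span = 2050 − 251.902 = 1798.098 Myr.
Durations: Orosirian 250, Devonian 60.3, Permian 46.998, Tonian 280 → longest is Tonian (280 Myr).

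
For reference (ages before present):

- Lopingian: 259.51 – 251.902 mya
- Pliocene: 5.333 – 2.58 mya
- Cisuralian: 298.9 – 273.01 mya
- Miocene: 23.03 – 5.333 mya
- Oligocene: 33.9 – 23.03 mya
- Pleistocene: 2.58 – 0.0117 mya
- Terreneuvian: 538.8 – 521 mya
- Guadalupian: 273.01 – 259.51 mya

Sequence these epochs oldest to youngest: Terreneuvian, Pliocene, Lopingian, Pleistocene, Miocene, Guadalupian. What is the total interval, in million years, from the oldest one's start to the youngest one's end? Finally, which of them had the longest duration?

Start ages (Ma): Terreneuvian 538.8, Guadalupian 273.01, Lopingian 259.51, Miocene 23.03, Pliocene 5.333, Pleistocene 2.58.
Ordered oldest to youngest: Terreneuvian, Guadalupian, Lopingian, Miocene, Pliocene, Pleistocene.
Span = 538.8 − 0.0117 = 538.7883 Myr.
Durations: Miocene 17.697, Pliocene 2.753, Pleistocene 2.5683, Guadalupian 13.5, Terreneuvian 17.8, Lopingian 7.608 → longest is Terreneuvian (17.8 Myr).

Terreneuvian, Guadalupian, Lopingian, Miocene, Pliocene, Pleistocene; total span 538.7883 Myr; longest is Terreneuvian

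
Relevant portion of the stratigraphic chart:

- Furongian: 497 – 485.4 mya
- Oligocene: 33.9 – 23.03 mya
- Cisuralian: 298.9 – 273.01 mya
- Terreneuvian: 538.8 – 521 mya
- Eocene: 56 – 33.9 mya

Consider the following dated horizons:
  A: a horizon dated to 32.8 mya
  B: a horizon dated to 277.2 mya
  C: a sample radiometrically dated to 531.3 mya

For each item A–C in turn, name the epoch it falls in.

Match each age against the start–end ranges in the excerpt: A = 32.8 Ma → Oligocene (33.9–23.03); B = 277.2 Ma → Cisuralian (298.9–273.01); C = 531.3 Ma → Terreneuvian (538.8–521).

A — Oligocene; B — Cisuralian; C — Terreneuvian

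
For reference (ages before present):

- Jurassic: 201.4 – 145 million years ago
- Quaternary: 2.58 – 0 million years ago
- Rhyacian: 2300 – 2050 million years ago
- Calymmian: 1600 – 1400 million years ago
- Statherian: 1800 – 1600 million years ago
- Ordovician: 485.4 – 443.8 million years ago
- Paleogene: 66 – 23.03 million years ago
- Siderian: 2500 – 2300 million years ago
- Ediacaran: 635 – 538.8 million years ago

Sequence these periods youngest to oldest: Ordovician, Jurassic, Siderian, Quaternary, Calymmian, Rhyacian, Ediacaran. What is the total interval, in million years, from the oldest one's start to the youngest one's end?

Start ages (Ma): Siderian 2500, Rhyacian 2300, Calymmian 1600, Ediacaran 635, Ordovician 485.4, Jurassic 201.4, Quaternary 2.58.
Ordered youngest to oldest: Quaternary, Jurassic, Ordovician, Ediacaran, Calymmian, Rhyacian, Siderian.
Span = 2500 − 0 = 2500 Myr.

Quaternary, Jurassic, Ordovician, Ediacaran, Calymmian, Rhyacian, Siderian; total span 2500 Myr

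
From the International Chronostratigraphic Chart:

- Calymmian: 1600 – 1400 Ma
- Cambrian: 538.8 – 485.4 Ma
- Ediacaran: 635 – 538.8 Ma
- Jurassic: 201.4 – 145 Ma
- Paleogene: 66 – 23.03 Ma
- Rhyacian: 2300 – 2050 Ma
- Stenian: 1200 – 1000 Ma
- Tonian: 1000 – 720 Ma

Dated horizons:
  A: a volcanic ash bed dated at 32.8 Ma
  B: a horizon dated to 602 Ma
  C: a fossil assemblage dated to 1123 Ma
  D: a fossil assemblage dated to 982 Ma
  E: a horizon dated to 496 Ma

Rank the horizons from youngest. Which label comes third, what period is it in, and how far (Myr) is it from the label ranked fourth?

B, in the Ediacaran; 380 million years to D

Smaller Ma means younger, so youngest first: A 32.8 < E 496 < B 602 < D 982 < C 1123.
Counting 3 along gives B (602 Ma); the excerpt puts that inside the Ediacaran, 635–538.8 Ma.
Next in line is D (982 Ma), and 982 − 602 = 380 Myr.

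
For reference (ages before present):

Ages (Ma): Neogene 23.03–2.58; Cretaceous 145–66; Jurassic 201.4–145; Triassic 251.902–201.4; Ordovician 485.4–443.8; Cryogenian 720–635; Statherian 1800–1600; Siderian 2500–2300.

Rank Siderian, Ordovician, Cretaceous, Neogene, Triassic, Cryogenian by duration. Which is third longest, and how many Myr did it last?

Durations: Siderian 200; Ordovician 41.6; Cretaceous 79; Neogene 20.45; Triassic 50.502; Cryogenian 85 Myr.
Sorted longest-first: Siderian (200), Cryogenian (85), Cretaceous (79), Triassic (50.502), Ordovician (41.6), Neogene (20.45).
The third longest is Cretaceous at 79 Myr.

Cretaceous, 79 million years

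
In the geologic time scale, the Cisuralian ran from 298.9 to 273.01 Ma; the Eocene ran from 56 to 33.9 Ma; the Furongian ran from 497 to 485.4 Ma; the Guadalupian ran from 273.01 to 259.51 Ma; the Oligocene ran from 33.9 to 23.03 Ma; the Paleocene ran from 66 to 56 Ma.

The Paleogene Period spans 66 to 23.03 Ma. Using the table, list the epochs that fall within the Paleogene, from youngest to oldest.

Oligocene, Eocene, Paleocene

Epochs with both bounds inside 66–23.03 Ma: Oligocene (33.9–23.03), Eocene (56–33.9), Paleocene (66–56).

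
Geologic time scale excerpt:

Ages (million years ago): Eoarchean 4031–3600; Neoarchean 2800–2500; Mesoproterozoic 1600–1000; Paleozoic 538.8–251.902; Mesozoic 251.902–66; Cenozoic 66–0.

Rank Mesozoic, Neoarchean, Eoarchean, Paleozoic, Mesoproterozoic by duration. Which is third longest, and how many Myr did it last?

Start − end for each: Mesozoic 251.902 − 66 = 185.902; Neoarchean 2800 − 2500 = 300; Eoarchean 4031 − 3600 = 431; Paleozoic 538.8 − 251.902 = 286.898; Mesoproterozoic 1600 − 1000 = 600.
Ranking these from longest: Mesoproterozoic > Eoarchean > Neoarchean > Paleozoic > Mesozoic.
Position 3 in that ranking is Neoarchean, which lasted 300 Myr.

Neoarchean, 300 million years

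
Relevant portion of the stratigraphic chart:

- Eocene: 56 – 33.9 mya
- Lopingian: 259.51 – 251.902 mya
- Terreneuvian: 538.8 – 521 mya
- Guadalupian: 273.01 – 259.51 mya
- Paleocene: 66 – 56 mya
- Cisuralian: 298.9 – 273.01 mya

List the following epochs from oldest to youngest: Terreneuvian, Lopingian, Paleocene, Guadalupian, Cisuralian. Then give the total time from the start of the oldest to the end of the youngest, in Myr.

From the excerpt: Terreneuvian 538.8–521; Lopingian 259.51–251.902; Paleocene 66–56; Guadalupian 273.01–259.51; Cisuralian 298.9–273.01 (Ma).
Larger Ma is earlier, so the oldest is Terreneuvian and the youngest is Paleocene; oldest to youngest: Terreneuvian, Cisuralian, Guadalupian, Lopingian, Paleocene.
Oldest start 538.8 minus youngest end 56 gives 482.8 Myr overall.

Terreneuvian, Cisuralian, Guadalupian, Lopingian, Paleocene; total span 482.8 Myr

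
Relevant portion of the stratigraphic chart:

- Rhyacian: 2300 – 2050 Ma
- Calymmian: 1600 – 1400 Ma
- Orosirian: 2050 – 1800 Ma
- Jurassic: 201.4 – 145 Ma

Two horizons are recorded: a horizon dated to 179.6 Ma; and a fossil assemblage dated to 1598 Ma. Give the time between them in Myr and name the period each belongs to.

1418.4 million years apart; the first in the Jurassic, the second in the Calymmian

Elapsed time: 1598 − 179.6 = 1418.4 Myr.
179.6 Ma lies within 201.4–145 Ma: Jurassic.
1598 Ma lies within 1600–1400 Ma: Calymmian.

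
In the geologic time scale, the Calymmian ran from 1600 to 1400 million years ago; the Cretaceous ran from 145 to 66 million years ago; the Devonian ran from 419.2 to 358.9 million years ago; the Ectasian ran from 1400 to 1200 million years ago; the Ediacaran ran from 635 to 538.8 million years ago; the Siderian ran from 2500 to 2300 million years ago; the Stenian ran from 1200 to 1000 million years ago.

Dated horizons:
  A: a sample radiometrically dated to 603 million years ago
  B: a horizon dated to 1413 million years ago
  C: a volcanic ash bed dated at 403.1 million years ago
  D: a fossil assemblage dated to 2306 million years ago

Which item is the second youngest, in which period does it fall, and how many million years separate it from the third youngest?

A, in the Ediacaran; 810 million years to B

Smaller Ma means younger, so youngest first: C 403.1 < A 603 < B 1413 < D 2306.
Counting 2 along gives A (603 Ma); the excerpt puts that inside the Ediacaran, 635–538.8 Ma.
Next in line is B (1413 Ma), and 1413 − 603 = 810 Myr.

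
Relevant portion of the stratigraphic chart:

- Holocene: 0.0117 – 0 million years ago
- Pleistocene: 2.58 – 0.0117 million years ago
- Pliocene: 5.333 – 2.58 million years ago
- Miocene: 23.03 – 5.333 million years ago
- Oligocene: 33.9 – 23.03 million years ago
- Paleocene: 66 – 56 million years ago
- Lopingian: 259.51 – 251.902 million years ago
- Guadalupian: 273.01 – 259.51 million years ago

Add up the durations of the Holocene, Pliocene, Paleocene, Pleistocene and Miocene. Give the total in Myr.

Duration is start − end for each: (0.0117 − 0) + (5.333 − 2.58) + (66 − 56) + (2.58 − 0.0117) + (23.03 − 5.333).
That is 0.0117 + 2.753 + 10 + 2.5683 + 17.697, which totals 33.03 million years.

33.03 million years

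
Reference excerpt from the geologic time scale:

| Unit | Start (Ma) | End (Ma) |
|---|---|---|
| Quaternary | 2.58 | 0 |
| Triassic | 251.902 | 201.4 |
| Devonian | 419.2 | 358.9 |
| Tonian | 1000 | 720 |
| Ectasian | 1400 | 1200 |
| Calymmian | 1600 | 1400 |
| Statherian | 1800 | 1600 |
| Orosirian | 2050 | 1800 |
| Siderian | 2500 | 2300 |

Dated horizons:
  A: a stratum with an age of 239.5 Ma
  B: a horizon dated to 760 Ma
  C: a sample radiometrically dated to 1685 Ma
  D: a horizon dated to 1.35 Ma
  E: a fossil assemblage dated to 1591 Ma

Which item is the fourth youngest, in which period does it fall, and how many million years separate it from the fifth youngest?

Smaller Ma means younger, so youngest first: D 1.35 < A 239.5 < B 760 < E 1591 < C 1685.
Counting 4 along gives E (1591 Ma); the excerpt puts that inside the Calymmian, 1600–1400 Ma.
Next in line is C (1685 Ma), and 1685 − 1591 = 94 Myr.

E, in the Calymmian; 94 million years to C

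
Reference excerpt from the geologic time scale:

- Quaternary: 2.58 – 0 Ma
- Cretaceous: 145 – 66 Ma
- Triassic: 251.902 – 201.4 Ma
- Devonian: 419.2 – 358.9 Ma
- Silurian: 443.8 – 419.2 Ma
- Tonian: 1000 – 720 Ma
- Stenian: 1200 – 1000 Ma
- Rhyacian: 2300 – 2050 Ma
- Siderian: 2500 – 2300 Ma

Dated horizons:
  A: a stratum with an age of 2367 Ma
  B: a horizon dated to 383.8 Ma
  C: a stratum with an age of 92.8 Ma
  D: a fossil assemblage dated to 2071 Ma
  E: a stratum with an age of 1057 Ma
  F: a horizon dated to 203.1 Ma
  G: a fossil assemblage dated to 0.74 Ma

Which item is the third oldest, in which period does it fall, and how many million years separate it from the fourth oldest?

Larger Ma means older, so oldest first: A 2367 > D 2071 > E 1057 > B 383.8 > F 203.1 > C 92.8 > G 0.74.
Counting 3 along gives E (1057 Ma); the excerpt puts that inside the Stenian, 1200–1000 Ma.
Next in line is B (383.8 Ma), and 1057 − 383.8 = 673.2 Myr.

E, in the Stenian; 673.2 million years to B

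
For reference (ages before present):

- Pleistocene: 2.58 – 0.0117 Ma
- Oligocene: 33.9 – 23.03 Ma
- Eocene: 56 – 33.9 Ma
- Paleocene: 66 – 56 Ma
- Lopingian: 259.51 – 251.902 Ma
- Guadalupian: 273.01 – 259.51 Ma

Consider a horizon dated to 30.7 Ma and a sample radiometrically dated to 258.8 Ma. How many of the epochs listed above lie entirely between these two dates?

2

258.8 Ma sits inside the Lopingian (259.51–251.902) and 30.7 Ma inside the Oligocene (33.9–23.03); neither of those is wholly between the two dates.
The listed epochs lying completely between them are Paleocene, Eocene — 2 in all.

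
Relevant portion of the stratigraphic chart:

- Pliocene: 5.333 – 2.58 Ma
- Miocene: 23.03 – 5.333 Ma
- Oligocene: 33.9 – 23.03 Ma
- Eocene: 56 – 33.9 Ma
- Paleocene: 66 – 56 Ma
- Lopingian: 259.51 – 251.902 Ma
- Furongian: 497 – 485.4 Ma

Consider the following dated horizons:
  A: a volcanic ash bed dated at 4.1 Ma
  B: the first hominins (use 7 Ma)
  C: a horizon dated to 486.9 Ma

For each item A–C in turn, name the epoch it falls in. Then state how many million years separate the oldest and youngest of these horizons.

A — Pliocene; B — Miocene; C — Furongian; span 482.8 million years

Match each age against the start–end ranges in the excerpt: A = 4.1 Ma → Pliocene (5.333–2.58); B = 7 Ma → Miocene (23.03–5.333); C = 486.9 Ma → Furongian (497–485.4).
The largest age is 486.9 Ma and the smallest is 4.1 Ma; their difference is 482.8 Myr.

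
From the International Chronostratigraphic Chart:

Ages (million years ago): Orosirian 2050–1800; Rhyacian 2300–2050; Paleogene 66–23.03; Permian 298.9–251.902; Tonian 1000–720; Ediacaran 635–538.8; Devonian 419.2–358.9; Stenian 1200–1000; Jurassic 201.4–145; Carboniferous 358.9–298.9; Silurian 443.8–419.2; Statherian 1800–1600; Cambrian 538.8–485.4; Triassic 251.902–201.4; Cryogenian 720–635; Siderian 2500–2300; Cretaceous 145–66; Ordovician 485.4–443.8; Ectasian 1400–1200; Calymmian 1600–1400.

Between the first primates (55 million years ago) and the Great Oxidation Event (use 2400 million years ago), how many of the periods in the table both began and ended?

2400 Ma sits inside the Siderian (2500–2300) and 55 Ma inside the Paleogene (66–23.03); neither of those is wholly between the two dates.
The listed periods lying completely between them are Rhyacian, Orosirian, Statherian, Calymmian, Ectasian, Stenian, Tonian, Cryogenian, Ediacaran, Cambrian, Ordovician, Silurian, Devonian, Carboniferous, Permian, Triassic, Jurassic, Cretaceous — 18 in all.

18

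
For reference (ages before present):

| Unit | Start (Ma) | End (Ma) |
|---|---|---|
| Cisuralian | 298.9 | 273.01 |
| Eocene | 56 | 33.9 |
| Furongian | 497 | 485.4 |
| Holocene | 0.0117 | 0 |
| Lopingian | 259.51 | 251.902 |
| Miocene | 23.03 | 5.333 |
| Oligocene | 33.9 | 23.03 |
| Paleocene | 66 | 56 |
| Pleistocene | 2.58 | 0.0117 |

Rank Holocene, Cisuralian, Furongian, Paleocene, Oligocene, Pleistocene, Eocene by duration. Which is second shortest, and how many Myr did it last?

Pleistocene, 2.5683 million years

Durations: Holocene 0.0117; Cisuralian 25.89; Furongian 11.6; Paleocene 10; Oligocene 10.87; Pleistocene 2.5683; Eocene 22.1 Myr.
Sorted shortest-first: Holocene (0.0117), Pleistocene (2.5683), Paleocene (10), Oligocene (10.87), Furongian (11.6), Eocene (22.1), Cisuralian (25.89).
The second shortest is Pleistocene at 2.5683 Myr.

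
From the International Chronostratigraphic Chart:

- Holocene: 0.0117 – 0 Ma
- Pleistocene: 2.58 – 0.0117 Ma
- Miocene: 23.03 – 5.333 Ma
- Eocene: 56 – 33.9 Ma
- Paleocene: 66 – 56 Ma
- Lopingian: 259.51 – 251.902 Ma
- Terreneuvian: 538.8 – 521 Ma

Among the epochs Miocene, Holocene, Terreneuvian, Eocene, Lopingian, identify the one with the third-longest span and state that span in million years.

Start − end for each: Miocene 23.03 − 5.333 = 17.697; Holocene 0.0117 − 0 = 0.0117; Terreneuvian 538.8 − 521 = 17.8; Eocene 56 − 33.9 = 22.1; Lopingian 259.51 − 251.902 = 7.608.
Ranking these from longest: Eocene > Terreneuvian > Miocene > Lopingian > Holocene.
Position 3 in that ranking is Miocene, which lasted 17.697 Myr.

Miocene, 17.697 million years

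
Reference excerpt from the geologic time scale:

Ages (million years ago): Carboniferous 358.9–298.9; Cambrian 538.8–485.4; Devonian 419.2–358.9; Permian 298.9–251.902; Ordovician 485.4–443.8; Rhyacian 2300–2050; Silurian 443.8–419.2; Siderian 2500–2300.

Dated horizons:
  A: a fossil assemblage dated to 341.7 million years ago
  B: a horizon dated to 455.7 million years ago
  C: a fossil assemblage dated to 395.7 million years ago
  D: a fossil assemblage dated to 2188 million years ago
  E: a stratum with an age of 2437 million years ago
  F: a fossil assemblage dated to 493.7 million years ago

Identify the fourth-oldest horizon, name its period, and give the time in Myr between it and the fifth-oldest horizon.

Sorted oldest-first by Ma: E (2437), D (2188), F (493.7), B (455.7), C (395.7), A (341.7).
The fourth oldest is B at 455.7 Ma, which lies in 485.4–443.8 Ma: the Ordovician.
The fifth oldest is C at 395.7 Ma; separation = |455.7 − 395.7| = 60 Myr.

B, in the Ordovician; 60 million years to C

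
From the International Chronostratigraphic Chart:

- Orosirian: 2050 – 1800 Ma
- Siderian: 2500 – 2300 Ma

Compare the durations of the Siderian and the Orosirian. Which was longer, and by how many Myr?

Orosirian, by 50 million years

Siderian: 2500 − 2300 = 200 Myr.
Orosirian: 2050 − 1800 = 250 Myr.
Difference: 250 − 200 = 50 Myr, so the Orosirian was longer.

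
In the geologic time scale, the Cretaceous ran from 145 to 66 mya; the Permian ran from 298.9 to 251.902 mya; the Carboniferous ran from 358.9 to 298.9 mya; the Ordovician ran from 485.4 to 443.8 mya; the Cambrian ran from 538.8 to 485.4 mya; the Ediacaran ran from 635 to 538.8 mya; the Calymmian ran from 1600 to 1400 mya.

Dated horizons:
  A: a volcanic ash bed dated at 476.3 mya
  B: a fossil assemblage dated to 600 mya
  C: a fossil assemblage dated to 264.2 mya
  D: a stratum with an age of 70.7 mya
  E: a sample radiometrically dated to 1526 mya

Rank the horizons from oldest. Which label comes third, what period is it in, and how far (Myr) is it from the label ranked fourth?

A, in the Ordovician; 212.1 million years to C

Sorted oldest-first by Ma: E (1526), B (600), A (476.3), C (264.2), D (70.7).
The third oldest is A at 476.3 Ma, which lies in 485.4–443.8 Ma: the Ordovician.
The fourth oldest is C at 264.2 Ma; separation = |476.3 − 264.2| = 212.1 Myr.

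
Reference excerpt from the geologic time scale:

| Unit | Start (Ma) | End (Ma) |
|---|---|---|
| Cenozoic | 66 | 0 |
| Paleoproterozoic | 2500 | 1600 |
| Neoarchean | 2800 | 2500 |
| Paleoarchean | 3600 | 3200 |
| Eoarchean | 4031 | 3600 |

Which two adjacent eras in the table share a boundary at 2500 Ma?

The Neoarchean ends at 2500 Ma and the Paleoproterozoic begins at 2500 Ma, so they share that boundary.

Neoarchean and Paleoproterozoic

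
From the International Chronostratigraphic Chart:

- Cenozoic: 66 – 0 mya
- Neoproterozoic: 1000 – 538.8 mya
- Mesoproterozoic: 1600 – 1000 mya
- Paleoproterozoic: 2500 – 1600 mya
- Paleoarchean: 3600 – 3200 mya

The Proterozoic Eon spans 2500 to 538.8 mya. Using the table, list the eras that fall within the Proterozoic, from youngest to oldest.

Eras with both bounds inside 2500–538.8 Ma: Neoproterozoic (1000–538.8), Mesoproterozoic (1600–1000), Paleoproterozoic (2500–1600).

Neoproterozoic, Mesoproterozoic, Paleoproterozoic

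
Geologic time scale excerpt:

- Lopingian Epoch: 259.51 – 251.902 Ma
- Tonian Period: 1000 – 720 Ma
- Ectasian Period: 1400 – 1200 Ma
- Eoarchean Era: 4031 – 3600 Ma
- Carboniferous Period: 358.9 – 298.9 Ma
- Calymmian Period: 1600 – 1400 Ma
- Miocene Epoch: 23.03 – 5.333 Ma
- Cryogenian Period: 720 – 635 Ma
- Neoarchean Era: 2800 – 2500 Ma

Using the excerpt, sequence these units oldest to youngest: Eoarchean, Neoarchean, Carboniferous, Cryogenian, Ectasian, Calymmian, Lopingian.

Eoarchean, Neoarchean, Calymmian, Ectasian, Cryogenian, Carboniferous, Lopingian

Sorting by start age (descending Ma, since larger Ma = older): Eoarchean start 4031, Neoarchean start 2800, Calymmian start 1600, Ectasian start 1400, Cryogenian start 720, Carboniferous start 358.9, Lopingian start 259.51.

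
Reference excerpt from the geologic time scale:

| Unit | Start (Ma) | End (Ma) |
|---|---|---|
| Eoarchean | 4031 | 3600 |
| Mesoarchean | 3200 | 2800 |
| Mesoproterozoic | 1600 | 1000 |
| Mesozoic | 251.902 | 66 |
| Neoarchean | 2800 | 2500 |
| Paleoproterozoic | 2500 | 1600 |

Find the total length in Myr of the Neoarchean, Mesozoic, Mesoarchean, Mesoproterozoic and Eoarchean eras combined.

1916.902 million years

Each duration: Neoarchean = 300; Mesozoic = 185.902; Mesoarchean = 400; Mesoproterozoic = 600; Eoarchean = 431.
Sum: 300 + 185.902 + 400 + 600 + 431 = 1916.902 Myr.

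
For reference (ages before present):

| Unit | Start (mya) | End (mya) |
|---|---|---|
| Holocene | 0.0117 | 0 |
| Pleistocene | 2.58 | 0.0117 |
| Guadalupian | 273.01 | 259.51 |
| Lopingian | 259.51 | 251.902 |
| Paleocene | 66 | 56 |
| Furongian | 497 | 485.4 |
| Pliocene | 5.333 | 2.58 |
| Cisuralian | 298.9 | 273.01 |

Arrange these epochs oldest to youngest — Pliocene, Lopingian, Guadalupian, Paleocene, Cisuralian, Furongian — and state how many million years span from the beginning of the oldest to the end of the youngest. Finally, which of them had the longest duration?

Furongian → Cisuralian → Guadalupian → Lopingian → Paleocene → Pliocene; total span 494.42 Myr; longest is Cisuralian

From the excerpt: Pliocene 5.333–2.58; Lopingian 259.51–251.902; Guadalupian 273.01–259.51; Paleocene 66–56; Cisuralian 298.9–273.01; Furongian 497–485.4 (Ma).
Larger Ma is earlier, so the oldest is Furongian and the youngest is Pliocene; oldest to youngest: Furongian, Cisuralian, Guadalupian, Lopingian, Paleocene, Pliocene.
Oldest start 497 minus youngest end 2.58 gives 494.42 Myr overall.
Individual lengths (start − end): Cisuralian 25.89; Paleocene 10; Pliocene 2.753; Furongian 11.6; Lopingian 7.608; Guadalupian 13.5. The largest is Cisuralian at 25.89 Myr.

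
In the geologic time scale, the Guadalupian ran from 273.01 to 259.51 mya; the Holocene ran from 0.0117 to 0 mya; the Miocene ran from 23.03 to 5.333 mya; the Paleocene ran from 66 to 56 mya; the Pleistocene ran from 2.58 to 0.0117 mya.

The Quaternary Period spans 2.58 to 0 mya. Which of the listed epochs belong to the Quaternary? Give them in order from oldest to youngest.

Epochs with both bounds inside 2.58–0 Ma: Pleistocene (2.58–0.0117), Holocene (0.0117–0).

Pleistocene, Holocene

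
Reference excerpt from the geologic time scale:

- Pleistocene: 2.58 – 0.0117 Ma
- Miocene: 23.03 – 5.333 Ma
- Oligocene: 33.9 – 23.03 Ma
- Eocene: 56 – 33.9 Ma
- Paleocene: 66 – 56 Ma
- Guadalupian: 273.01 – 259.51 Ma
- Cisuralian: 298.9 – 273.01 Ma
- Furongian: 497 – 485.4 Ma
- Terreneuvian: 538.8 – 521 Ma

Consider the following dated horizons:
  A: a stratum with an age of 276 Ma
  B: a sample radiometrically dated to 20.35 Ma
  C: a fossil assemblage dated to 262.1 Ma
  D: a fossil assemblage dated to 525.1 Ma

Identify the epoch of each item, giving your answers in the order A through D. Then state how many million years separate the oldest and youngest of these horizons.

Match each age against the start–end ranges in the excerpt: A = 276 Ma → Cisuralian (298.9–273.01); B = 20.35 Ma → Miocene (23.03–5.333); C = 262.1 Ma → Guadalupian (273.01–259.51); D = 525.1 Ma → Terreneuvian (538.8–521).
The largest age is 525.1 Ma and the smallest is 20.35 Ma; their difference is 504.75 Myr.

A — Cisuralian; B — Miocene; C — Guadalupian; D — Terreneuvian; span 504.75 million years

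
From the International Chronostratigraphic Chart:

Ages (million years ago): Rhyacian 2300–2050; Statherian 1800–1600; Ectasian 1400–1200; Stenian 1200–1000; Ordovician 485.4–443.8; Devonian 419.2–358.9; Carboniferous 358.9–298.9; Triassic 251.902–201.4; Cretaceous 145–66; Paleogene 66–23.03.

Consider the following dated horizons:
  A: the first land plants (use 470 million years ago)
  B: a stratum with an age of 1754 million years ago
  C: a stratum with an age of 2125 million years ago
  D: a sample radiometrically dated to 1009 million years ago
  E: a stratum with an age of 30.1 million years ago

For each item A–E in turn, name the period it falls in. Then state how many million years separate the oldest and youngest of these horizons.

A — Ordovician; B — Statherian; C — Rhyacian; D — Stenian; E — Paleogene; span 2094.9 million years

A: 470 Ma lies in 485.4–443.8 Ma, so Ordovician.
B: 1754 Ma lies in 1800–1600 Ma, so Statherian.
C: 2125 Ma lies in 2300–2050 Ma, so Rhyacian.
D: 1009 Ma lies in 1200–1000 Ma, so Stenian.
E: 30.1 Ma lies in 66–23.03 Ma, so Paleogene.
Oldest = 2125 Ma, youngest = 30.1 Ma → span 2094.9 Myr.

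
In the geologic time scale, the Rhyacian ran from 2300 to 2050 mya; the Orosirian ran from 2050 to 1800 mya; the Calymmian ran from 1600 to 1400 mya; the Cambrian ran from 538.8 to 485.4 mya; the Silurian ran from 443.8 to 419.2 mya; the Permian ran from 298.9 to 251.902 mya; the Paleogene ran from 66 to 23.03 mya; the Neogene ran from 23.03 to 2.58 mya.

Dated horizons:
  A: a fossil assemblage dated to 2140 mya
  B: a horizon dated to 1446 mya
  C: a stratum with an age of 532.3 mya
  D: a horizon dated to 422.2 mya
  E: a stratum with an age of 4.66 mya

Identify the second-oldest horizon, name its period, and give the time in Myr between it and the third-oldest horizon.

Sorted oldest-first by Ma: A (2140), B (1446), C (532.3), D (422.2), E (4.66).
The second oldest is B at 1446 Ma, which lies in 1600–1400 Ma: the Calymmian.
The third oldest is C at 532.3 Ma; separation = |1446 − 532.3| = 913.7 Myr.

B, in the Calymmian; 913.7 million years to C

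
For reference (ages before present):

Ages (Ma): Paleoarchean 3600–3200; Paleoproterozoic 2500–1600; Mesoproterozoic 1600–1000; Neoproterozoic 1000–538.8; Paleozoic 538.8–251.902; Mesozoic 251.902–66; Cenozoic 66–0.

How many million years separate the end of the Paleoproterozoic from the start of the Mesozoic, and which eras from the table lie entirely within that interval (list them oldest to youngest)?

1348.098 million years; Mesoproterozoic, Neoproterozoic, Paleozoic

The Paleoproterozoic closes at 1600 Ma and the Mesozoic opens at 251.902 Ma, so the interval is 1600 − 251.902 = 1348.098 Myr.
An era fits inside if it starts at or after 1600 Ma and ends at or before 251.902 Ma; oldest first that gives Mesoproterozoic, Neoproterozoic, Paleozoic.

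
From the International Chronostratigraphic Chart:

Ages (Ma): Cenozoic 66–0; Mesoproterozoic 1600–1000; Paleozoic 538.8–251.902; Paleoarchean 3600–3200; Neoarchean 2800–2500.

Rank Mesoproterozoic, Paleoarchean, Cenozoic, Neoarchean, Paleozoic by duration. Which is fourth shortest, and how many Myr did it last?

Start − end for each: Mesoproterozoic 1600 − 1000 = 600; Paleoarchean 3600 − 3200 = 400; Cenozoic 66 − 0 = 66; Neoarchean 2800 − 2500 = 300; Paleozoic 538.8 − 251.902 = 286.898.
Ranking these from shortest: Cenozoic < Paleozoic < Neoarchean < Paleoarchean < Mesoproterozoic.
Position 4 in that ranking is Paleoarchean, which lasted 400 Myr.

Paleoarchean, 400 million years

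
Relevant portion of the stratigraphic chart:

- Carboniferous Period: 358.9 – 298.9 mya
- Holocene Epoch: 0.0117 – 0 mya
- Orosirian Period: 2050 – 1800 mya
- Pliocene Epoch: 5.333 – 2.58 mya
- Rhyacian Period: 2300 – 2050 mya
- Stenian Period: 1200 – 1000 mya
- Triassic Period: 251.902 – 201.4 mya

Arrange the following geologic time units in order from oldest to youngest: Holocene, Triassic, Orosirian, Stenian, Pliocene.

Sorting by start age (descending Ma, since larger Ma = older): Orosirian began 2050, Stenian began 1200, Triassic began 251.902, Pliocene began 5.333, Holocene began 0.0117.

Orosirian, Stenian, Triassic, Pliocene, Holocene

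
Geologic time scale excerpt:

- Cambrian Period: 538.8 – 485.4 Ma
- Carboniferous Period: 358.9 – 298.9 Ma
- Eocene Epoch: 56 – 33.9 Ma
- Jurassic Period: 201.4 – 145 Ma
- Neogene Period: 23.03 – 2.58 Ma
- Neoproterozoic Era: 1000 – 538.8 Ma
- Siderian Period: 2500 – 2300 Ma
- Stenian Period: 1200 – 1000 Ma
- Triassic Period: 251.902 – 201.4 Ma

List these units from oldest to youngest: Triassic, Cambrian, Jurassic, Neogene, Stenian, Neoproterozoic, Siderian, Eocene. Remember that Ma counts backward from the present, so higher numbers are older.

Siderian → Stenian → Neoproterozoic → Cambrian → Triassic → Jurassic → Eocene → Neogene

Sorting by start age (descending Ma, since larger Ma = older): Siderian start 2500, Stenian start 1200, Neoproterozoic start 1000, Cambrian start 538.8, Triassic start 251.902, Jurassic start 201.4, Eocene start 56, Neogene start 23.03.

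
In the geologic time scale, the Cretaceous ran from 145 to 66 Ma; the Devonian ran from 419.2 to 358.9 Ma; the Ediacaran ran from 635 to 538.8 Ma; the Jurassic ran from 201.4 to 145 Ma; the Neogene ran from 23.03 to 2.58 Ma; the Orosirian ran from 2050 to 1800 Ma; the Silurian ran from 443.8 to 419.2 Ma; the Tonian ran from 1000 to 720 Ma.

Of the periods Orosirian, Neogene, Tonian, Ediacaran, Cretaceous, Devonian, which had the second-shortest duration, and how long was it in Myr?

Start − end for each: Orosirian 2050 − 1800 = 250; Neogene 23.03 − 2.58 = 20.45; Tonian 1000 − 720 = 280; Ediacaran 635 − 538.8 = 96.2; Cretaceous 145 − 66 = 79; Devonian 419.2 − 358.9 = 60.3.
Ranking these from shortest: Neogene < Devonian < Cretaceous < Ediacaran < Orosirian < Tonian.
Position 2 in that ranking is Devonian, which lasted 60.3 Myr.

Devonian, 60.3 million years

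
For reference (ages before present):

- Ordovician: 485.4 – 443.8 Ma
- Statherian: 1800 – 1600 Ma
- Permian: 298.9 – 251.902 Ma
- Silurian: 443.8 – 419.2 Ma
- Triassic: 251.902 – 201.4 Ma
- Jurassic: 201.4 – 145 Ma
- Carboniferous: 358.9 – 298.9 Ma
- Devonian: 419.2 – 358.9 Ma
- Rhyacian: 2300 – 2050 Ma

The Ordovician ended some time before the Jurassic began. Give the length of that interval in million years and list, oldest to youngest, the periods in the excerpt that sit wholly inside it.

End of Ordovician = 443.8 Ma; start of Jurassic = 201.4 Ma.
Gap = 443.8 − 201.4 = 242.4 Myr.
Periods wholly inside 443.8–201.4 Ma: Silurian (443.8–419.2), Devonian (419.2–358.9), Carboniferous (358.9–298.9), Permian (298.9–251.902), Triassic (251.902–201.4).

242.4 million years; Silurian, Devonian, Carboniferous, Permian, Triassic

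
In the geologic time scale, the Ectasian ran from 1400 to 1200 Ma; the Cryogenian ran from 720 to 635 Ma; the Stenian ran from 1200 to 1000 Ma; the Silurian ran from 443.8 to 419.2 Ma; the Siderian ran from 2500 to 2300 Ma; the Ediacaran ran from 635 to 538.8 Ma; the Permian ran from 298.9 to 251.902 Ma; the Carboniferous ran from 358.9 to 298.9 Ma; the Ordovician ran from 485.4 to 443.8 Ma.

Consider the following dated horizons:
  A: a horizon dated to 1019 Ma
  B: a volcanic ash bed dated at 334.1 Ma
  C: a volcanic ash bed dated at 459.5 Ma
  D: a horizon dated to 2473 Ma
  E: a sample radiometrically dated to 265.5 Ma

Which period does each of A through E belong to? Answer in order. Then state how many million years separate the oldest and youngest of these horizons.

A — Stenian; B — Carboniferous; C — Ordovician; D — Siderian; E — Permian; span 2207.5 million years

Match each age against the start–end ranges in the excerpt: A = 1019 Ma → Stenian (1200–1000); B = 334.1 Ma → Carboniferous (358.9–298.9); C = 459.5 Ma → Ordovician (485.4–443.8); D = 2473 Ma → Siderian (2500–2300); E = 265.5 Ma → Permian (298.9–251.902).
The largest age is 2473 Ma and the smallest is 265.5 Ma; their difference is 2207.5 Myr.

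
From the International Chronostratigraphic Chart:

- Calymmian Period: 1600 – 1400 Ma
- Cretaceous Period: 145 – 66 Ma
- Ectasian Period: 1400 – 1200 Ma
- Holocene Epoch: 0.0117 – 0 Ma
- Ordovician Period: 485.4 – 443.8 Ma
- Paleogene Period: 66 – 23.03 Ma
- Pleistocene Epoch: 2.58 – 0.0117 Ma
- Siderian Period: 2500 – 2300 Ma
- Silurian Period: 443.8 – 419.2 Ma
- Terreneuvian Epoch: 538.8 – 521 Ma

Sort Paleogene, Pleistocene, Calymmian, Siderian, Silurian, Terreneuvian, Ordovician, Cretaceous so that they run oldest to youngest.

The oldest of these is Siderian (starts 2500 Ma) and the youngest is Pleistocene (ends 0.0117 Ma).
In between, by decreasing start age: Calymmian (1600), Terreneuvian (538.8), Ordovician (485.4), Silurian (443.8), Cretaceous (145), Paleogene (66).

Siderian, Calymmian, Terreneuvian, Ordovician, Silurian, Cretaceous, Paleogene, Pleistocene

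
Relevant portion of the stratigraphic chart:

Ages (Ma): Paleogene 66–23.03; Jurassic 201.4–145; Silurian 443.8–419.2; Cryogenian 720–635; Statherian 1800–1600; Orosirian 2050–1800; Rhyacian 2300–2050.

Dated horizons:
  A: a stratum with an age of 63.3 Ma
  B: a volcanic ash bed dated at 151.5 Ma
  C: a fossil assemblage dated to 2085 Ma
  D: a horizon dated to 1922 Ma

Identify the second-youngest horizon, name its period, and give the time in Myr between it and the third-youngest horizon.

B, in the Jurassic; 1770.5 million years to D

Sorted youngest-first by Ma: A (63.3), B (151.5), D (1922), C (2085).
The second youngest is B at 151.5 Ma, which lies in 201.4–145 Ma: the Jurassic.
The third youngest is D at 1922 Ma; separation = |151.5 − 1922| = 1770.5 Myr.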